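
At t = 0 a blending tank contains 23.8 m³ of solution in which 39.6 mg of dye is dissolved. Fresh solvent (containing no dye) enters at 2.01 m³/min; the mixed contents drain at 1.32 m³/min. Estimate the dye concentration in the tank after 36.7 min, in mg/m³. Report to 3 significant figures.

Let m(t) be the amount of dye. Volume: V(t) = V₀ + (Q_in − Q_out) t = 23.8 + 0.69000 t; V(36.7) = 49.123 m³.
No dye enters, so dm/dt = −Q_out · (m/V).
dm/m = −Q_out dt/(V₀ + 0.69000 t); integrating gives ln(m/m₀) = −(Q_out/(Q_in−Q_out)) ln(V/V₀).
m = m₀ (V₀/V)^(Q_out/(Q_in−Q_out)) = 39.6 × (23.8/49.123)^(1.9130) = 9.9002 mg.
C = m/V = 9.9002/49.123 = 0.20154 mg/m³.

0.202 mg/m³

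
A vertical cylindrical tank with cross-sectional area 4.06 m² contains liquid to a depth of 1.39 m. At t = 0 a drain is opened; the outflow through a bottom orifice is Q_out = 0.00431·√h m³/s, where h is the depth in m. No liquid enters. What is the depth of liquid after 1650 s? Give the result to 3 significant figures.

0.0919 m

A dh/dt = −Q_out = −0.00431 √h.
∫ h^(−1/2) dh = −(0.00431/A) ∫ dt, giving 2√h = 2√h₀ − (0.00431/A) t.
√h = √1.39 − 0.00431·1650/(2·4.06) = 1.1790 − 0.87580 = 0.30318.
h = 0.30318² = 0.091919 m.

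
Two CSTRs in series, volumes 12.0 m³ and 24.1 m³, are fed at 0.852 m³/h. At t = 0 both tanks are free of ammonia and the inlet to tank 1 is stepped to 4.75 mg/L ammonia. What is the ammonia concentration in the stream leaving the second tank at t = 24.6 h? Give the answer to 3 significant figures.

Species balance on tank i: dCᵢ/dt = (Cᵢ₋₁ − Cᵢ)/τᵢ with τᵢ = Vᵢ/Q.
τ₁ = 12.0/0.852 = 14.085 h; τ₂ = 24.1/0.852 = 28.286 h.
Tank 1: C₁ = C_in(1 − e^(−t/τ₁)). Tank 2 (τ₁ ≠ τ₂): C₂ = C_in[1 − (τ₁ e^(−t/τ₁) − τ₂ e^(−t/τ₂))/(τ₁ − τ₂)].
At t = 24.6: e^(−t/τ₁) = 0.17437, e^(−t/τ₂) = 0.41909.
C₂ = 4.75·[1 − (14.085·0.17437 − 28.286·0.41909)/(-14.202)] = 4.75·0.33821 = 1.6065 mg/L.

1.61 mg/L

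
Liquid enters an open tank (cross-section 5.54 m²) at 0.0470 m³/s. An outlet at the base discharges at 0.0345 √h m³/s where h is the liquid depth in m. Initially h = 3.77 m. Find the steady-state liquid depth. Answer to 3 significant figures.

Level balance: A dh/dt = 0.0470 − 0.0345 √h. Setting dh/dt = 0:
Q_in = 0.0345 √h_ss ⇒ √h_ss = 0.0470/0.0345 = 1.3623.
h_ss = 1.3623² = 1.8559 m. (Since h₀ = 3.77 m > h_ss, the level will fall toward this value.)

1.86 m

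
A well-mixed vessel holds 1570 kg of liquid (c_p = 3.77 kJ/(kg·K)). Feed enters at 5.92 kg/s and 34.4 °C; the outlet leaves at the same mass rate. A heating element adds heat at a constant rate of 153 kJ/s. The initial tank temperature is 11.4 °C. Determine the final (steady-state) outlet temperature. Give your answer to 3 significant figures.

First-law balance (no shaft work): M c_p dT/dt = ṁ c_p (T_in − T) + 153.
At steady state dT/dt = 0 ⇒ T_ss = T_in + Q̇/(ṁ c_p) = 34.4 + 153/(5.92·3.77) = 41.255 °C.

41.3 °C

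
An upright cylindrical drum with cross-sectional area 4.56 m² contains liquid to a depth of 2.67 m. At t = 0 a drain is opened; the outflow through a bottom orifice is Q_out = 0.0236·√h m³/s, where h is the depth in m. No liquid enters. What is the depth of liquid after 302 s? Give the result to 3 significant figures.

A dh/dt = −Q_out = −0.0236 √h.
∫ h^(−1/2) dh = −(0.0236/A) ∫ dt, giving 2√h = 2√h₀ − (0.0236/A) t.
√h = √2.67 − 0.0236·302/(2·4.56) = 1.6340 − 0.78149 = 0.85252.
h = 0.85252² = 0.72679 m.

0.727 m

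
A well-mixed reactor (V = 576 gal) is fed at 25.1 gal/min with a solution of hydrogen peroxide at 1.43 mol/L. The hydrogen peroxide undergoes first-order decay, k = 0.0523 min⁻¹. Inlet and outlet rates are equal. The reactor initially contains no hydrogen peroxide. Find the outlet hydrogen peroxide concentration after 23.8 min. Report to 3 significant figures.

0.584 mol/L

V dC/dt = Q(C_in − C) − k V C.
This is linear with rate a = Q/V + k = 0.095876 min⁻¹.
C_ss = Q C_in/(Q + kV) = 0.64994 mol/L; C(t) = C_ss + (C₀ − C_ss) e^(−a t).
C(23.8) = 0.64994 + (-0.64994)·e^(−0.095876·23.8) = 0.64994 + (-0.64994)·0.10209 = 0.58359 mol/L.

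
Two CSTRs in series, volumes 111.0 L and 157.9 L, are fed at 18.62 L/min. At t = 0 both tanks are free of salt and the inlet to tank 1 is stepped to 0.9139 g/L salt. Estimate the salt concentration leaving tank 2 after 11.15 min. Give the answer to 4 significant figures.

0.4209 g/L

Species balance on tank i: dCᵢ/dt = (Cᵢ₋₁ − Cᵢ)/τᵢ with τᵢ = Vᵢ/Q.
τ₁ = 111.0/18.62 = 5.96133 min; τ₂ = 157.9/18.62 = 8.48013 min.
Tank 1: C₁ = C_in(1 − e^(−t/τ₁)). Tank 2 (τ₁ ≠ τ₂): C₂ = C_in[1 − (τ₁ e^(−t/τ₁) − τ₂ e^(−t/τ₂))/(τ₁ − τ₂)].
At t = 11.15: e^(−t/τ₁) = 0.154064, e^(−t/τ₂) = 0.268518.
C₂ = 0.9139·[1 − (5.96133·0.154064 − 8.48013·0.268518)/(-2.51880)] = 0.9139·0.460600 = 0.420943 g/L.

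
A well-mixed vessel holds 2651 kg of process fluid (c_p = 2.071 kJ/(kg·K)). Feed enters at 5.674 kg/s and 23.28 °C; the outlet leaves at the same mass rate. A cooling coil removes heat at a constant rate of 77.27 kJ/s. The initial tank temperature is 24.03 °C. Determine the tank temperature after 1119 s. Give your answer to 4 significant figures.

Energy balance: M c_p dT/dt = ṁ c_p (T_in − T) − 77.27.
Rearrange: dT/dt = (T_ss − T)/τ with τ = M/ṁ = 467.219 s and T_ss = T_in − Q̇/(ṁ c_p) = 16.7043 °C.
Integrating: T(t) = T_ss + (T₀ − T_ss) e^(−t/τ).
T(1119) = 16.7043 + (7.32569)·e^(−1119/467.219) = 16.7043 + (7.32569)·0.0911706 = 17.3722 °C.

17.37 °C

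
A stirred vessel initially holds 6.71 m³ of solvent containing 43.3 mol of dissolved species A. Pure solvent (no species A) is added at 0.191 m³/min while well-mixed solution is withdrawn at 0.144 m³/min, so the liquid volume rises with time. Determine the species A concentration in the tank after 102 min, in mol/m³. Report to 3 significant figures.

Let m(t) be the amount of species A. Volume: V(t) = V₀ + (Q_in − Q_out) t = 6.71 + 0.047000 t; V(102) = 11.504 m³.
No species A enters, so dm/dt = −Q_out · (m/V).
Separate: dm/m = −Q_out dt/V(t) ⇒ ln(m/m₀) = −(Q_out/(Q_in−Q_out)) ln(V/V₀).
m = m₀ (V₀/V)^(Q_out/(Q_in−Q_out)) = 43.3 × (6.71/11.504)^(3.0638) = 8.3017 mol.
C = m/V = 8.3017/11.504 = 0.72163 mol/m³.

0.722 mol/m³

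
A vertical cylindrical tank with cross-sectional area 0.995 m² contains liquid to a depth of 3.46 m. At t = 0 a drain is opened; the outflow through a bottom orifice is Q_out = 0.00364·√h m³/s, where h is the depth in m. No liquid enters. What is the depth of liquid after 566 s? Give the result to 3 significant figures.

A dh/dt = −Q_out = −0.00364 √h.
This is separable: 2 d(√h)/dt = −0.00364/A, so √h = √h₀ − (0.00364/(2A)) t.
√h = √3.46 − 0.00364·566/(2·0.995) = 1.8601 − 1.0353 = 0.82481.
h = 0.82481² = 0.68031 m.

0.680 m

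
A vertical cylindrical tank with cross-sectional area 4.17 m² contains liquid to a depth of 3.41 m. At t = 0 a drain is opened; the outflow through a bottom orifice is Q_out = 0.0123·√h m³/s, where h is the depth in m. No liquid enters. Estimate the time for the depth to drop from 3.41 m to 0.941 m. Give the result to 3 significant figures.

Unsteady balance on liquid volume: A dh/dt = −0.0123 √h.
Separate and integrate: 2(√h − √h₀) = −(0.0123/A) t.
t = 2A(√h₀ − √h)/0.0123 = 2·4.17·(√3.41 − √0.941)/0.0123
  = 8.3400 × (1.8466 − 0.97005) / 0.0123 = 594.36 s.

594 s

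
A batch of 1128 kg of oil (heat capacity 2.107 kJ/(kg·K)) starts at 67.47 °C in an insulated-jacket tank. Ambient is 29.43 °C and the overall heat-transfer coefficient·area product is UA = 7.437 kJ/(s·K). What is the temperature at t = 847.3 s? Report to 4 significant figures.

Lumped-capacitance energy balance: M c_p dT/dt = UA(T_amb − T).
dT/dt = (T_ss − T)/τ with T_ss = T_amb = 29.4300 °C, τ = M c_p/UA = 1128·2.107/7.437 = 319.577 s.
Solution: T(t) = T_ss + (T₀ − T_ss) e^(−t/τ).
T(847.3) = 29.4300 + (38.0400)·0.0705584 = 32.1140 °C.

32.11 °C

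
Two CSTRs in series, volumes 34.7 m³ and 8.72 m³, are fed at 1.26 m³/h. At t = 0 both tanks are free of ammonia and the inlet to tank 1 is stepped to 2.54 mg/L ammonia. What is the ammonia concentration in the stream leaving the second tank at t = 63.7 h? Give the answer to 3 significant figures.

Each tank obeys Vᵢ dCᵢ/dt = Q(Cᵢ₋₁ − Cᵢ), so τᵢ = Vᵢ/Q.
τ₁ = 34.7/1.26 = 27.540 h; τ₂ = 8.72/1.26 = 6.9206 h.
Tank 1: C₁ = C_in(1 − e^(−t/τ₁)). Tank 2 (τ₁ ≠ τ₂): C₂ = C_in[1 − (τ₁ e^(−t/τ₁) − τ₂ e^(−t/τ₂))/(τ₁ − τ₂)].
At t = 63.7: e^(−t/τ₁) = 0.098961, e^(−t/τ₂) = 0.00010060.
C₂ = 2.54·[1 − (27.540·0.098961 − 6.9206·0.00010060)/(20.619)] = 2.54·0.86786 = 2.2044 mg/L.

2.20 mg/L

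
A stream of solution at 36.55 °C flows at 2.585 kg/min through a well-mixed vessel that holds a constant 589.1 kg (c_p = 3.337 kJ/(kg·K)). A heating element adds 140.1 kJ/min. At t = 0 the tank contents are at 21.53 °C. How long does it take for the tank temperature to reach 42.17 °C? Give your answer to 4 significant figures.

246.0 min

M c_p dT/dt = ṁ c_p (T_in − T) + Q̇.
τ = M/ṁ = 227.892 min; T_ss = T_in + Q̇/(ṁ c_p) = 52.7913 °C.
T(t) = T_ss + (T₀ − T_ss) e^(−t/τ). Set T = 42.17:
e^(−t/τ) = (42.17 − 52.7913)/(21.53 − 52.7913) = 0.339759
t = −227.892 · ln(0.339759) = 246.013 min.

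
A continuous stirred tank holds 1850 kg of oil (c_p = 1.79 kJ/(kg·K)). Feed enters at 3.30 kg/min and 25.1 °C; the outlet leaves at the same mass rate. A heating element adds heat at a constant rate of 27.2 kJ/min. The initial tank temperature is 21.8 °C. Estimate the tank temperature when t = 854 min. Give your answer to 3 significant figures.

28.0 °C

Unsteady energy balance on the tank contents: M c_p dT/dt = ṁ c_p (T_in − T) + 27.2.
Rearrange: dT/dt = (T_ss − T)/τ with τ = M/ṁ = 560.61 min and T_ss = T_in + Q̇/(ṁ c_p) = 29.705 °C.
This is linear first-order; T(t) = T_ss + (T₀ − T_ss) e^(−t/τ).
T(854) = 29.705 + (-7.9047)·e^(−854/560.61) = 29.705 + (-7.9047)·0.21798 = 27.982 °C.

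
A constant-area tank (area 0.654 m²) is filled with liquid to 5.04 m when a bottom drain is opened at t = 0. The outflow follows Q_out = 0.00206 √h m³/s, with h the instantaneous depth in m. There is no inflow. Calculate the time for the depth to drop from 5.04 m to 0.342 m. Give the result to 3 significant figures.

1050 s

Mass balance (ρ constant): A dh/dt = −0.00206 √h.
Separate and integrate: 2(√h − √h₀) = −(0.00206/A) t.
t = 2A(√h₀ − √h)/0.00206 = 2·0.654·(√5.04 − √0.342)/0.00206
  = 1.3080 × (2.2450 − 0.58481) / 0.00206 = 1054.1 s.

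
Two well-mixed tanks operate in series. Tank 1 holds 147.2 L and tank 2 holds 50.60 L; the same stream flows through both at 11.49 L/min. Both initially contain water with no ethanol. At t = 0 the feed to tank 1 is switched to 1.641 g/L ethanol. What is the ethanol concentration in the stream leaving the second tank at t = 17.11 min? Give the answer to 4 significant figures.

1.001 g/L

Time constants: τᵢ = Vᵢ/Q for each well-mixed tank.
τ₁ = 147.2/11.49 = 12.8111 min; τ₂ = 50.60/11.49 = 4.40383 min.
Tank 1: C₁ = C_in(1 − e^(−t/τ₁)). Tank 2 (τ₁ ≠ τ₂): C₂ = C_in[1 − (τ₁ e^(−t/τ₁) − τ₂ e^(−t/τ₂))/(τ₁ − τ₂)].
At t = 17.11: e^(−t/τ₁) = 0.263012, e^(−t/τ₂) = 0.0205426.
C₂ = 1.641·[1 − (12.8111·0.263012 − 4.40383·0.0205426)/(8.40731)] = 1.641·0.609981 = 1.00098 g/L.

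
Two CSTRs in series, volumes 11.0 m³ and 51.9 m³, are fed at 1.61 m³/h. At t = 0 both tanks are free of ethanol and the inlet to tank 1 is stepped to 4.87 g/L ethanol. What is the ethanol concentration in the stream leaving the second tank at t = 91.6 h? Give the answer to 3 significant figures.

4.51 g/L

Time constants: τᵢ = Vᵢ/Q for each well-mixed tank.
τ₁ = 11.0/1.61 = 6.8323 h; τ₂ = 51.9/1.61 = 32.236 h.
Solving the cascade with C₁(0)=C₂(0)=0 gives C₂(t) = C_in[1 − (τ₁ e^(−t/τ₁) − τ₂ e^(−t/τ₂))/(τ₁ − τ₂)].
At t = 91.6: e^(−t/τ₁) = 1.5047e-06, e^(−t/τ₂) = 0.058336.
C₂ = 4.87·[1 − (6.8323·1.5047e-06 − 32.236·0.058336)/(-25.404)] = 4.87·0.92598 = 4.5095 g/L.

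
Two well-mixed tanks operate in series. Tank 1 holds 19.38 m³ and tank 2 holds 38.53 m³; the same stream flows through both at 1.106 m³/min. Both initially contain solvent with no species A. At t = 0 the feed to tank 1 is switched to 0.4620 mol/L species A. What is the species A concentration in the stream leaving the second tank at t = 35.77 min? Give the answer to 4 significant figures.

0.1898 mol/L

Time constants: τᵢ = Vᵢ/Q for each well-mixed tank.
τ₁ = 19.38/1.106 = 17.5226 min; τ₂ = 38.53/1.106 = 34.8373 min.
Tank 1: C₁ = C_in(1 − e^(−t/τ₁)). Tank 2 (τ₁ ≠ τ₂): C₂ = C_in[1 − (τ₁ e^(−t/τ₁) − τ₂ e^(−t/τ₂))/(τ₁ − τ₂)].
At t = 35.77: e^(−t/τ₁) = 0.129852, e^(−t/τ₂) = 0.358160.
C₂ = 0.4620·[1 − (17.5226·0.129852 − 34.8373·0.358160)/(-17.3146)] = 0.4620·0.410789 = 0.189784 mol/L.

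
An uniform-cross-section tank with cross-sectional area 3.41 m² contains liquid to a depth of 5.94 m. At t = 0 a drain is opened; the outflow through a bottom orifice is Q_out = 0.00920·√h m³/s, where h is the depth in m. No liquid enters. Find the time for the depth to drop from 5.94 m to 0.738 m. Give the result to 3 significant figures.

1170 s

Unsteady balance on liquid volume: A dh/dt = −0.00920 √h.
∫ h^(−1/2) dh = −(0.00920/A) ∫ dt, giving 2√h = 2√h₀ − (0.00920/A) t.
t = 2A(√h₀ − √h)/0.00920 = 2·3.41·(√5.94 − √0.738)/0.00920
  = 6.8200 × (2.4372 − 0.85907) / 0.00920 = 1169.9 s.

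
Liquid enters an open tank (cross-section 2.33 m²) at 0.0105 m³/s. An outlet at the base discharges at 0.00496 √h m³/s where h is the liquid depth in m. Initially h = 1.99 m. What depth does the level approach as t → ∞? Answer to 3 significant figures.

4.48 m

A dh/dt = Q_in − 0.00496 √h. Steady state requires inflow = outflow:
Q_in = 0.00496 √h_ss ⇒ √h_ss = 0.0105/0.00496 = 2.1169.
h_ss = 2.1169² = 4.4814 m. (Since h₀ = 1.99 m < h_ss, the level will rise toward this value.)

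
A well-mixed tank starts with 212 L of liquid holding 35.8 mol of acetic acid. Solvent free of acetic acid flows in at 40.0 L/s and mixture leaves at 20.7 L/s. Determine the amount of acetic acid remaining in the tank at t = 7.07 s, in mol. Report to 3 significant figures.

Let m(t) be the amount of acetic acid. Volume: V(t) = V₀ + (Q_in − Q_out) t = 212 + 19.300 t; V(7.07) = 348.45 L.
Species balance (pure solvent in): dm/dt = −Q_out · m/V(t).
dm/m = −Q_out dt/(V₀ + 19.300 t); integrating gives ln(m/m₀) = −(Q_out/(Q_in−Q_out)) ln(V/V₀).
m = m₀ (V₀/V)^(Q_out/(Q_in−Q_out)) = 35.8 × (212/348.45)^(1.0725) = 21.010 mol.

21.0 mol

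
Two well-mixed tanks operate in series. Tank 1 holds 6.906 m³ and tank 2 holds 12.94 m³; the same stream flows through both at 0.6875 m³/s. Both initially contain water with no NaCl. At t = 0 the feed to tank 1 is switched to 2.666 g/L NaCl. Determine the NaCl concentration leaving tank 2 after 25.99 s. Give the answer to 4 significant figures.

1.458 g/L

Each tank obeys Vᵢ dCᵢ/dt = Q(Cᵢ₋₁ − Cᵢ), so τᵢ = Vᵢ/Q.
τ₁ = 6.906/0.6875 = 10.0451 s; τ₂ = 12.94/0.6875 = 18.8218 s.
Tank 1: C₁ = C_in(1 − e^(−t/τ₁)). Tank 2 (τ₁ ≠ τ₂): C₂ = C_in[1 − (τ₁ e^(−t/τ₁) − τ₂ e^(−t/τ₂))/(τ₁ − τ₂)].
At t = 25.99: e^(−t/τ₁) = 0.0752203, e^(−t/τ₂) = 0.251366.
C₂ = 2.666·[1 − (10.0451·0.0752203 − 18.8218·0.251366)/(-8.77673)] = 2.666·0.547032 = 1.45839 g/L.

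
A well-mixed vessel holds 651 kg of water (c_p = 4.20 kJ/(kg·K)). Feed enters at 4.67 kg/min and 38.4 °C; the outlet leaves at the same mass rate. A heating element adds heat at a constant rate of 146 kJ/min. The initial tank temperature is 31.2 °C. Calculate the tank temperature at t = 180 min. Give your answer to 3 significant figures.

Energy balance: M c_p dT/dt = ṁ c_p (T_in − T) + 146.
Rearrange: dT/dt = (T_ss − T)/τ with τ = M/ṁ = 139.40 min and T_ss = T_in + Q̇/(ṁ c_p) = 45.844 °C.
Integrating: T(t) = T_ss + (T₀ − T_ss) e^(−t/τ).
T(180) = 45.844 + (-14.644)·e^(−180/139.40) = 45.844 + (-14.644)·0.27493 = 41.818 °C.

41.8 °C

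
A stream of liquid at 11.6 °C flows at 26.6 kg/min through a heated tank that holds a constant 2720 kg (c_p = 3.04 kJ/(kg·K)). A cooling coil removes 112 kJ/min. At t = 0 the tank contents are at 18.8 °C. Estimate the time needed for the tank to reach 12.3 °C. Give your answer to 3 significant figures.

145 min

M c_p dT/dt = ṁ c_p (T_in − T) − Q̇.
τ = M/ṁ = 102.26 min; T_ss = T_in − Q̇/(ṁ c_p) = 10.215 °C.
T(t) = T_ss + (T₀ − T_ss) e^(−t/τ). Set T = 12.3:
e^(−t/τ) = (12.3 − 10.215)/(18.8 − 10.215) = 0.24287
t = −102.26 · ln(0.24287) = 144.72 min.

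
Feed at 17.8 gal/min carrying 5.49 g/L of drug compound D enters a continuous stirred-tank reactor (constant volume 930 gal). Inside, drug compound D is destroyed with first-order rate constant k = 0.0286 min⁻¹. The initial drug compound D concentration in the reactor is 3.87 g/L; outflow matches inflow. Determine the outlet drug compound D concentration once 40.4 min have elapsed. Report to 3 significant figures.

2.44 g/L

Species balance: V dC/dt = Q C_in − Q C − k V C.
This is linear with rate a = Q/V + k = 0.047740 min⁻¹.
C_ss = Q C_in/(Q + kV) = 2.2010 g/L; C(t) = C_ss + (C₀ − C_ss) e^(−a t).
C(40.4) = 2.2010 + (1.6690)·e^(−0.047740·40.4) = 2.2010 + (1.6690)·0.14534 = 2.4436 g/L.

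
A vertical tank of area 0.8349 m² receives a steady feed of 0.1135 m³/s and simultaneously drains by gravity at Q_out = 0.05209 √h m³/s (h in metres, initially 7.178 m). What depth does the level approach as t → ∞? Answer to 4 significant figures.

Mass balance (ρ constant): A dh/dt = Q_in − 0.05209 √h. At steady state dh/dt = 0:
Q_in = 0.05209 √h_ss ⇒ √h_ss = 0.1135/0.05209 = 2.17892.
h_ss = 2.17892² = 4.74770 m. (Since h₀ = 7.178 m > h_ss, the level will fall toward this value.)

4.748 m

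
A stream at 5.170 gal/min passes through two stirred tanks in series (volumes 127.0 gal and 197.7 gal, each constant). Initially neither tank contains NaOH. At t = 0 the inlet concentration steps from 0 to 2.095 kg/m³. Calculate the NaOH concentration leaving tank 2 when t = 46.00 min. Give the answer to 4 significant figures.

0.9142 kg/m³

Each tank obeys Vᵢ dCᵢ/dt = Q(Cᵢ₋₁ − Cᵢ), so τᵢ = Vᵢ/Q.
τ₁ = 127.0/5.170 = 24.5648 min; τ₂ = 197.7/5.170 = 38.2398 min.
Solving the cascade with C₁(0)=C₂(0)=0 gives C₂(t) = C_in[1 − (τ₁ e^(−t/τ₁) − τ₂ e^(−t/τ₂))/(τ₁ − τ₂)].
At t = 46.00: e^(−t/τ₁) = 0.153724, e^(−t/τ₂) = 0.300312.
C₂ = 2.095·[1 − (24.5648·0.153724 − 38.2398·0.300312)/(-13.6750)] = 2.095·0.436368 = 0.914192 kg/m³.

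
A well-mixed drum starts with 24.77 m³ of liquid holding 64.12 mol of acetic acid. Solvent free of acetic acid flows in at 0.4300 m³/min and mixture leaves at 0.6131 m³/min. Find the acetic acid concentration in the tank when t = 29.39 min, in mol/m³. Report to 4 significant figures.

Total volume: dV/dt = Q_in − Q_out = -0.183100 m³/min, so V(t) = 24.77 − 0.183100 t and V(29.39) = 19.3887 m³.
Solute balance: dm/dt = 0 − Q_out C = −Q_out m/V(t).
dm/m = −Q_out dt/(V₀ − 0.183100 t); integrating gives ln(m/m₀) = −(Q_out/(Q_in−Q_out)) ln(V/V₀).
m = m₀ (V₀/V)^(Q_out/(Q_in−Q_out)) = 64.12 × (24.77/19.3887)^(-3.34844) = 28.2354 mol.
C = m/V = 28.2354/19.3887 = 1.45628 mol/m³.

1.456 mol/m³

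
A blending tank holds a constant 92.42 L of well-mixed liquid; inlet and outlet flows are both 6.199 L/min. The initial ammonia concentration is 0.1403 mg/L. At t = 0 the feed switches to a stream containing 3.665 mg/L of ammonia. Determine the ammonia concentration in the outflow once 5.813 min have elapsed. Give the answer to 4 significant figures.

1.278 mg/L

Accumulation = in − out for the solute gives V dC/dt = Q(C_in − C).
Rewrite as dC/dt + C/τ = C_in/τ, τ = V/Q = 14.9089 min.
Solution: C(t) = C_in + (C₀ − C_in) e^(−t/τ).
C(5.813) = 3.665 + (0.1403 − 3.665)·e^(−5.813/14.9089) = 3.665 + (-3.52470)·0.677123 = 1.27834 mg/L.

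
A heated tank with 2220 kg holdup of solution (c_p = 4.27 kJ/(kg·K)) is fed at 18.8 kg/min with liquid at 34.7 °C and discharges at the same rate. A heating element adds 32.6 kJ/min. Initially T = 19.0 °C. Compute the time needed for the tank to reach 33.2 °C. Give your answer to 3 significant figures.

252 min

M c_p dT/dt = ṁ c_p (T_in − T) + Q̇.
τ = M/ṁ = 118.09 min; T_ss = T_in + Q̇/(ṁ c_p) = 35.106 °C.
T(t) = T_ss + (T₀ − T_ss) e^(−t/τ). Set T = 33.2:
e^(−t/τ) = (33.2 − 35.106)/(19.0 − 35.106) = 0.11835
t = −118.09 · ln(0.11835) = 252.01 min.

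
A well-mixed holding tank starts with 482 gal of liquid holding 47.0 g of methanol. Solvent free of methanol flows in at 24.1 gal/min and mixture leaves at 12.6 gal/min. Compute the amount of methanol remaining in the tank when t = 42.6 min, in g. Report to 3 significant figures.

21.8 g

Let m(t) be the amount of methanol. Volume: V(t) = V₀ + (Q_in − Q_out) t = 482 + 11.500 t; V(42.6) = 971.90 gal.
No methanol enters, so dm/dt = −Q_out · (m/V).
dm/m = −Q_out dt/(V₀ + 11.500 t); integrating gives ln(m/m₀) = −(Q_out/(Q_in−Q_out)) ln(V/V₀).
m = m₀ (V₀/V)^(Q_out/(Q_in−Q_out)) = 47.0 × (482/971.90)^(1.0957) = 21.797 g.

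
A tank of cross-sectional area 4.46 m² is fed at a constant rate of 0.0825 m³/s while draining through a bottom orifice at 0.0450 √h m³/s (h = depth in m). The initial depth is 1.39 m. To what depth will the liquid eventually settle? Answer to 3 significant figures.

3.36 m

Level balance: A dh/dt = 0.0825 − 0.0450 √h. Setting dh/dt = 0:
Q_in = 0.0450 √h_ss ⇒ √h_ss = 0.0825/0.0450 = 1.8333.
h_ss = 1.8333² = 3.3611 m. (Since h₀ = 1.39 m < h_ss, the level will rise toward this value.)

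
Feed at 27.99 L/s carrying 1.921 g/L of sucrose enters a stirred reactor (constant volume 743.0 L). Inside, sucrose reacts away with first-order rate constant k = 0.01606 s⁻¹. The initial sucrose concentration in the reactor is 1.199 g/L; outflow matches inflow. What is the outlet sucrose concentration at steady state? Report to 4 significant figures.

1.347 g/L

Accumulation = in − out − consumed: V dC/dt = Q C_in − Q C − k V C.
At steady state: 0 = Q C_in − (Q + kV) C_ss, so C_ss = Q C_in/(Q + kV).
C_ss = 27.99·1.921/(27.99 + 0.01606·743.0) = 53.7688/39.9226 = 1.34683 g/L.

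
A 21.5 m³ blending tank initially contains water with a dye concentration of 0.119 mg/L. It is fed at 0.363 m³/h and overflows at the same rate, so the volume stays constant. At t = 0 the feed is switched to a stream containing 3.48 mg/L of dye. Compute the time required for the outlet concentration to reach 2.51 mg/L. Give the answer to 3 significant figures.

73.6 h

Unsteady species balance (constant V, well mixed): V dC/dt = Q(C_in − C), so τ = V/Q = 59.229 h.
C(t) = C_in + (C₀ − C_in) e^(−t/τ). Set C = 2.51 and solve for t:
e^(−t/τ) = (C − C_in)/(C₀ − C_in) = (2.51 − 3.48)/(0.119 − 3.48) = 0.28860
t = −τ ln(…) = 59.229 × 1.2427 = 73.603 h.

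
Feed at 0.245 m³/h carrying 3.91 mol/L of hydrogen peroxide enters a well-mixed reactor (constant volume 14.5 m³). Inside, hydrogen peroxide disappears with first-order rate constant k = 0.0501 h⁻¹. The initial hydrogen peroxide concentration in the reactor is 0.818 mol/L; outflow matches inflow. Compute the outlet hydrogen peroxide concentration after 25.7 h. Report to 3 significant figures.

Accumulation = in − out − consumed: V dC/dt = Q C_in − Q C − k V C.
dC/dt = (Q/V) C_in − (Q/V + k) C; effective rate a = Q/V + k = 0.016897 + 0.0501 = 0.066997 h⁻¹.
C_ss = Q C_in/(Q + kV) = 0.98610 mol/L; C(t) = C_ss + (C₀ − C_ss) e^(−a t).
C(25.7) = 0.98610 + (-0.16810)·e^(−0.066997·25.7) = 0.98610 + (-0.16810)·0.17874 = 0.95606 mol/L.

0.956 mol/L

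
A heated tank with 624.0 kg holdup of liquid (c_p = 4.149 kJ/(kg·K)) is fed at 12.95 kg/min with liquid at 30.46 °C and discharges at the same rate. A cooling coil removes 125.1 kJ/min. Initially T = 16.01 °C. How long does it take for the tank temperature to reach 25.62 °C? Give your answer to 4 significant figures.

Unsteady energy balance on the tank contents: M c_p dT/dt = ṁ c_p (T_in − T) − 125.1.
τ = M/ṁ = 48.1853 min; T_ss = T_in − Q̇/(ṁ c_p) = 28.1317 °C.
T(t) = T_ss + (T₀ − T_ss) e^(−t/τ). Set T = 25.62:
e^(−t/τ) = (25.62 − 28.1317)/(16.01 − 28.1317) = 0.207205
t = −48.1853 · ln(0.207205) = 75.8459 min.

75.85 min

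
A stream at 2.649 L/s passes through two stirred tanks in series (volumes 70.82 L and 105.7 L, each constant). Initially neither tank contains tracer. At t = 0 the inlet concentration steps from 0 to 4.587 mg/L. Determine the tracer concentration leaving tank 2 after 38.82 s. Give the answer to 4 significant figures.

Each tank obeys Vᵢ dCᵢ/dt = Q(Cᵢ₋₁ − Cᵢ), so τᵢ = Vᵢ/Q.
τ₁ = 70.82/2.649 = 26.7346 s; τ₂ = 105.7/2.649 = 39.9018 s.
Solving the cascade with C₁(0)=C₂(0)=0 gives C₂(t) = C_in[1 − (τ₁ e^(−t/τ₁) − τ₂ e^(−t/τ₂))/(τ₁ − τ₂)].
At t = 38.82: e^(−t/τ₁) = 0.234090, e^(−t/τ₂) = 0.377990.
C₂ = 4.587·[1 − (26.7346·0.234090 − 39.9018·0.377990)/(-13.1672)] = 4.587·0.329836 = 1.51296 mg/L.

1.513 mg/L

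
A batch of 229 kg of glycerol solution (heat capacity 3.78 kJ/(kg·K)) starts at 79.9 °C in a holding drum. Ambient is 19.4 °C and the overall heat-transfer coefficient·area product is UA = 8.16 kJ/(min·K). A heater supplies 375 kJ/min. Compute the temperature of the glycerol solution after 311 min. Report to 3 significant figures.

First-law balance (no shaft work): M c_p dT/dt = −UA(T − T_amb) + Q̇.
dT/dt = (T_ss − T)/τ with T_ss = T_amb + Q̇/UA = 19.4 + 375/8.16 = 65.356 °C, τ = M c_p/UA = 229·3.78/8.16 = 106.08 min.
Solution: T(t) = T_ss + (T₀ − T_ss) e^(−t/τ).
T(311) = 65.356 + (14.544)·0.053305 = 66.131 °C.

66.1 °C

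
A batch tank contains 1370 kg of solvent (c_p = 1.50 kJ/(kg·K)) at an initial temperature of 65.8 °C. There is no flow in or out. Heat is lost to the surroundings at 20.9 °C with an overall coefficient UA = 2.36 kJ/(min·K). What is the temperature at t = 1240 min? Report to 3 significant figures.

31.7 °C

Lumped-capacitance energy balance: M c_p dT/dt = UA(T_amb − T).
dT/dt = (T_ss − T)/τ with T_ss = T_amb = 20.900 °C, τ = M c_p/UA = 1370·1.50/2.36 = 870.76 min.
T approaches T_ss exponentially: T(t) = T_ss + (T₀ − T_ss) e^(−t/τ).
T(1240) = 20.900 + (44.900)·0.24074 = 31.709 °C.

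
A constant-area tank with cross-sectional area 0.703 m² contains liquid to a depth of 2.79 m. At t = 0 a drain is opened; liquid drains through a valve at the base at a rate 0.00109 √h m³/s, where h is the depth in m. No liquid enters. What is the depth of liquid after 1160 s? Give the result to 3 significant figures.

A dh/dt = −Q_out = −0.00109 √h.
This is separable: 2 d(√h)/dt = −0.00109/A, so √h = √h₀ − (0.00109/(2A)) t.
√h = √2.79 − 0.00109·1160/(2·0.703) = 1.6703 − 0.89929 = 0.77104.
h = 0.77104² = 0.59450 m.

0.595 m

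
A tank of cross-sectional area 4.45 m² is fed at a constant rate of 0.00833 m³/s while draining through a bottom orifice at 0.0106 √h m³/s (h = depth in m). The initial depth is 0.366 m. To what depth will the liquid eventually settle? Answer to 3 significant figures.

A dh/dt = Q_in − 0.0106 √h. Steady state requires inflow = outflow:
Q_in = 0.0106 √h_ss ⇒ √h_ss = 0.00833/0.0106 = 0.78585.
h_ss = 0.78585² = 0.61756 m. (Since h₀ = 0.366 m < h_ss, the level will rise toward this value.)

0.618 m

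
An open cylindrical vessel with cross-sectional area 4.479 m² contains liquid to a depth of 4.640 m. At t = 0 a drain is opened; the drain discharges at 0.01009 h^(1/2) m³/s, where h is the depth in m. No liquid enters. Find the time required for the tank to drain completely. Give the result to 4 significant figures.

Mass balance (ρ constant): A dh/dt = −0.01009 √h.
∫ h^(−1/2) dh = −(0.01009/A) ∫ dt, giving 2√h = 2√h₀ − (0.01009/A) t.
Tank is empty when √h = 0: t_empty = 2A√h₀/0.01009.
t_empty = 2·4.479·√4.640/0.01009 = 8.95800·2.15407/0.01009 = 1912.40 s.

1912 s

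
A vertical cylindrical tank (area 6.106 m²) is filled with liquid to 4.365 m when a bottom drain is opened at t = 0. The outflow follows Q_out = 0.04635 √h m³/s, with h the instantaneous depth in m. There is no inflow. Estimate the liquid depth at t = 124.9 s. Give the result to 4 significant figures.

2.609 m

A dh/dt = −Q_out = −0.04635 √h.
This is separable: 2 d(√h)/dt = −0.04635/A, so √h = √h₀ − (0.04635/(2A)) t.
√h = √4.365 − 0.04635·124.9/(2·6.106) = 2.08926 − 0.474051 = 1.61521.
h = 1.61521² = 2.60889 m.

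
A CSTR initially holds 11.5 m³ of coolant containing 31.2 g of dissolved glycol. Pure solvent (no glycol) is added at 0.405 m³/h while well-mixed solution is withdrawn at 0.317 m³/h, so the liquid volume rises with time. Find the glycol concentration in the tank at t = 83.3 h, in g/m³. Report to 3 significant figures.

0.280 g/m³

Let m(t) be the amount of glycol. Volume: V(t) = V₀ + (Q_in − Q_out) t = 11.5 + 0.088000 t; V(83.3) = 18.830 m³.
Solute balance: dm/dt = 0 − Q_out C = −Q_out m/V(t).
dm/m = −Q_out dt/(V₀ + 0.088000 t); integrating gives ln(m/m₀) = −(Q_out/(Q_in−Q_out)) ln(V/V₀).
m = m₀ (V₀/V)^(Q_out/(Q_in−Q_out)) = 31.2 × (11.5/18.830)^(3.6023) = 5.2806 g.
C = m/V = 5.2806/18.830 = 0.28043 g/m³.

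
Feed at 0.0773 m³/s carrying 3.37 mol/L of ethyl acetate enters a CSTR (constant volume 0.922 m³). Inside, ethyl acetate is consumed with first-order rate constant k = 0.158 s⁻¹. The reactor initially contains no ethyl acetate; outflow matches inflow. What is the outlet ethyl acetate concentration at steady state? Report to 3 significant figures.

1.17 mol/L

Accumulation = in − out − consumed: V dC/dt = Q C_in − Q C − k V C.
Steady state (dC/dt = 0): C_ss = Q C_in/(Q + kV) = C_in/(1 + kV/Q).
C_ss = 0.0773·3.37/(0.0773 + 0.158·0.922) = 0.26050/0.22298 = 1.1683 mol/L.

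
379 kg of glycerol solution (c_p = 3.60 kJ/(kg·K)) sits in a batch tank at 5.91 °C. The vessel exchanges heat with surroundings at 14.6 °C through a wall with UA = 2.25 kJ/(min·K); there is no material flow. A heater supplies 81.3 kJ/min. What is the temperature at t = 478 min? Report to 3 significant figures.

M c_p dT/dt = −UA(T − T_amb) + Q̇.
dT/dt = (T_ss − T)/τ with T_ss = T_amb + Q̇/UA = 14.6 + 81.3/2.25 = 50.733 °C, τ = M c_p/UA = 379·3.60/2.25 = 606.40 min.
T approaches T_ss exponentially: T(t) = T_ss + (T₀ − T_ss) e^(−t/τ).
T(478) = 50.733 + (-44.823)·0.45464 = 30.355 °C.

30.4 °C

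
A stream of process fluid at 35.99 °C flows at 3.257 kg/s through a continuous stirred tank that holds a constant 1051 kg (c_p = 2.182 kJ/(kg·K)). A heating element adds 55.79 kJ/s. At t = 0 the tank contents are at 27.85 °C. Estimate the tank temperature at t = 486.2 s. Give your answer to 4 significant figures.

Unsteady energy balance on the tank contents: M c_p dT/dt = ṁ c_p (T_in − T) + 55.79.
τ = M/ṁ = 322.690 s; T_ss = T_in + Q̇/(ṁ c_p) = 35.99 + 55.79/(3.257·2.182) = 43.8403 °C.
Integrating: T(t) = T_ss + (T₀ − T_ss) e^(−t/τ).
T(486.2) = 43.8403 + (-15.9903)·e^(−486.2/322.690) = 43.8403 + (-15.9903)·0.221638 = 40.2962 °C.

40.30 °C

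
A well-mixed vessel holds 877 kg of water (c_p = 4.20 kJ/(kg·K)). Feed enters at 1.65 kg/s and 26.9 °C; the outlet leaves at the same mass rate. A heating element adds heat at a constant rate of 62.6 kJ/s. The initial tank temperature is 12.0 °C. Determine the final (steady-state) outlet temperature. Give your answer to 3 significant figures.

M c_p dT/dt = ṁ c_p (T_in − T) + Q̇.
At steady state dT/dt = 0 ⇒ T_ss = T_in + Q̇/(ṁ c_p) = 26.9 + 62.6/(1.65·4.20) = 35.933 °C.

35.9 °C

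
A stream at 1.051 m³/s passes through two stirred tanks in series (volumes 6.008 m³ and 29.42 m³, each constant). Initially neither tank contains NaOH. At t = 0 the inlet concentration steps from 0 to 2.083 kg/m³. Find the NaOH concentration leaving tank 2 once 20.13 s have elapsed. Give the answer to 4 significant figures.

0.8236 kg/m³

Each tank obeys Vᵢ dCᵢ/dt = Q(Cᵢ₋₁ − Cᵢ), so τᵢ = Vᵢ/Q.
τ₁ = 6.008/1.051 = 5.71646 s; τ₂ = 29.42/1.051 = 27.9924 s.
Solving the cascade with C₁(0)=C₂(0)=0 gives C₂(t) = C_in[1 − (τ₁ e^(−t/τ₁) − τ₂ e^(−t/τ₂))/(τ₁ − τ₂)].
At t = 20.13: e^(−t/τ₁) = 0.0295577, e^(−t/τ₂) = 0.487179.
C₂ = 2.083·[1 − (5.71646·0.0295577 − 27.9924·0.487179)/(-22.2759)] = 2.083·0.395386 = 0.823590 kg/m³.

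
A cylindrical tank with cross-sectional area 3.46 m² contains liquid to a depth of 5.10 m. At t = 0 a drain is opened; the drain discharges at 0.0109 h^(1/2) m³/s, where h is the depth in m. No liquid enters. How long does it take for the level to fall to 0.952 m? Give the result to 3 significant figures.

Volume balance on the tank: A dh/dt = −0.0109 √h.
Separate and integrate: 2(√h − √h₀) = −(0.0109/A) t.
t = 2A(√h₀ − √h)/0.0109 = 2·3.46·(√5.10 − √0.952)/0.0109
  = 6.9200 × (2.2583 − 0.97570) / 0.0109 = 814.28 s.

814 s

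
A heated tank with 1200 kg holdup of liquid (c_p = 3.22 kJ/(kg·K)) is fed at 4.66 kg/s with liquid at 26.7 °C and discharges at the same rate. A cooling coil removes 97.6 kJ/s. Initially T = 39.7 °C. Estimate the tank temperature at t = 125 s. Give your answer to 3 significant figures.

Unsteady energy balance on the tank contents: M c_p dT/dt = ṁ c_p (T_in − T) − 97.6.
τ = M/ṁ = 257.51 s; T_ss = T_in − Q̇/(ṁ c_p) = 26.7 − 97.6/(4.66·3.22) = 20.196 °C.
Solution: T(t) = T_ss + (T₀ − T_ss) e^(−t/τ).
T(125) = 20.196 + (19.504)·e^(−125/257.51) = 20.196 + (19.504)·0.61544 = 32.199 °C.

32.2 °C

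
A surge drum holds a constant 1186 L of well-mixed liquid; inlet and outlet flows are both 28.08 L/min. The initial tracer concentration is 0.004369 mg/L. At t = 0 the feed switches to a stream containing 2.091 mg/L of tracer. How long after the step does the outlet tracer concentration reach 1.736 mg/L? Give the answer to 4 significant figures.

74.81 min

Species balance: V dC/dt = Q(C_in − C) ⇒ τ = V/Q = 42.2365 min.
C(t) = C_in + (C₀ − C_in) e^(−t/τ). Set C = 1.736 and solve for t:
e^(−t/τ) = (C − C_in)/(C₀ − C_in) = (1.736 − 2.091)/(0.004369 − 2.091) = 0.170131
t = −τ ln(…) = 42.2365 × 1.77119 = 74.8087 min.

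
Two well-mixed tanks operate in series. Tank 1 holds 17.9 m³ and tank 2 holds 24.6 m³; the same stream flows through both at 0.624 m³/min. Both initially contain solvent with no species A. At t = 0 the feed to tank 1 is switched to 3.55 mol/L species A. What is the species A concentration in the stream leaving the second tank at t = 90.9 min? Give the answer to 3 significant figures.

Species balance on tank i: dCᵢ/dt = (Cᵢ₋₁ − Cᵢ)/τᵢ with τᵢ = Vᵢ/Q.
τ₁ = 17.9/0.624 = 28.686 min; τ₂ = 24.6/0.624 = 39.423 min.
Tank 1: C₁ = C_in(1 − e^(−t/τ₁)). Tank 2 (τ₁ ≠ τ₂): C₂ = C_in[1 − (τ₁ e^(−t/τ₁) − τ₂ e^(−t/τ₂))/(τ₁ − τ₂)].
At t = 90.9: e^(−t/τ₁) = 0.042054, e^(−t/τ₂) = 0.099683.
C₂ = 3.55·[1 − (28.686·0.042054 − 39.423·0.099683)/(-10.737)] = 3.55·0.74635 = 2.6495 mol/L.

2.65 mol/L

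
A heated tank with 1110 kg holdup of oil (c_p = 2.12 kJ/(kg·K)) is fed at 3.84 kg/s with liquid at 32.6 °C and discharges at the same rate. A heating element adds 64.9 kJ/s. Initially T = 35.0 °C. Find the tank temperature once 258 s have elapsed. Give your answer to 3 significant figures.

M c_p dT/dt = ṁ c_p (T_in − T) + Q̇.
Rearrange: dT/dt = (T_ss − T)/τ with τ = M/ṁ = 289.06 s and T_ss = T_in + Q̇/(ṁ c_p) = 40.572 °C.
This is linear first-order; T(t) = T_ss + (T₀ − T_ss) e^(−t/τ).
T(258) = 40.572 + (-5.5722)·e^(−258/289.06) = 40.572 + (-5.5722)·0.40961 = 38.290 °C.

38.3 °C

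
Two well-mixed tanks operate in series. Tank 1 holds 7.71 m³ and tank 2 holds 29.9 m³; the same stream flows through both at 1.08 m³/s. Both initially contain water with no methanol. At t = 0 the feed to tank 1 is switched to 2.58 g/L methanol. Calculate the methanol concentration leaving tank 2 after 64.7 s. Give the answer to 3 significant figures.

Time constants: τᵢ = Vᵢ/Q for each well-mixed tank.
τ₁ = 7.71/1.08 = 7.1389 s; τ₂ = 29.9/1.08 = 27.685 s.
Solving the cascade with C₁(0)=C₂(0)=0 gives C₂(t) = C_in[1 − (τ₁ e^(−t/τ₁) − τ₂ e^(−t/τ₂))/(τ₁ − τ₂)].
At t = 64.7: e^(−t/τ₁) = 0.00011587, e^(−t/τ₂) = 0.096618.
C₂ = 2.58·[1 − (7.1389·0.00011587 − 27.685·0.096618)/(-20.546)] = 2.58·0.86985 = 2.2442 g/L.

2.24 g/L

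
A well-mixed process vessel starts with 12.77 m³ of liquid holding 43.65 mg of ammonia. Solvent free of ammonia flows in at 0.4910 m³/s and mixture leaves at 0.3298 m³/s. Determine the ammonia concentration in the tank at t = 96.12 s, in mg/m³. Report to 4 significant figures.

Let m(t) be the amount of ammonia. Volume: V(t) = V₀ + (Q_in − Q_out) t = 12.77 + 0.161200 t; V(96.12) = 28.2645 m³.
Solute balance: dm/dt = 0 − Q_out C = −Q_out m/V(t).
Separate: dm/m = −Q_out dt/V(t) ⇒ ln(m/m₀) = −(Q_out/(Q_in−Q_out)) ln(V/V₀).
m = m₀ (V₀/V)^(Q_out/(Q_in−Q_out)) = 43.65 × (12.77/28.2645)^(2.04591) = 8.59097 mg.
C = m/V = 8.59097/28.2645 = 0.303949 mg/m³.

0.3039 mg/m³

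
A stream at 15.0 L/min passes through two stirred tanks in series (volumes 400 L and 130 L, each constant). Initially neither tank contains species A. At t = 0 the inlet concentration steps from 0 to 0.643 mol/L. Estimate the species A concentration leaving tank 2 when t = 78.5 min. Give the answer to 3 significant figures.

0.593 mol/L

Each tank obeys Vᵢ dCᵢ/dt = Q(Cᵢ₋₁ − Cᵢ), so τᵢ = Vᵢ/Q.
τ₁ = 400/15.0 = 26.667 min; τ₂ = 130/15.0 = 8.6667 min.
Tank 1: C₁ = C_in(1 − e^(−t/τ₁)). Tank 2 (τ₁ ≠ τ₂): C₂ = C_in[1 − (τ₁ e^(−t/τ₁) − τ₂ e^(−t/τ₂))/(τ₁ − τ₂)].
At t = 78.5: e^(−t/τ₁) = 0.052668, e^(−t/τ₂) = 0.00011649.
C₂ = 0.643·[1 − (26.667·0.052668 − 8.6667·0.00011649)/(18.000)] = 0.643·0.92203 = 0.59287 mol/L.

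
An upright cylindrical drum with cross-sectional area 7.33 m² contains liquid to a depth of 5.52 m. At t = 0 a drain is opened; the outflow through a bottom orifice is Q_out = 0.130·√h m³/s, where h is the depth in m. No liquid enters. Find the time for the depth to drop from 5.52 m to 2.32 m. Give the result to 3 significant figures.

A dh/dt = −Q_out = −0.130 √h.
Separate and integrate: 2(√h − √h₀) = −(0.130/A) t.
t = 2A(√h₀ − √h)/0.130 = 2·7.33·(√5.52 − √2.32)/0.130
  = 14.660 × (2.3495 − 1.5232) / 0.130 = 93.183 s.

93.2 s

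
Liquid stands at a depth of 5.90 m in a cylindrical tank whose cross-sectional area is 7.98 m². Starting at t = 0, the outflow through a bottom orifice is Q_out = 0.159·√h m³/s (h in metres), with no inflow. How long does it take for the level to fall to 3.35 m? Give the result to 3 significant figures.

60.1 s

A dh/dt = −Q_out = −0.159 √h.
Separate and integrate: 2(√h − √h₀) = −(0.159/A) t.
t = 2A(√h₀ − √h)/0.159 = 2·7.98·(√5.90 − √3.35)/0.159
  = 15.960 × (2.4290 − 1.8303) / 0.159 = 60.095 s.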